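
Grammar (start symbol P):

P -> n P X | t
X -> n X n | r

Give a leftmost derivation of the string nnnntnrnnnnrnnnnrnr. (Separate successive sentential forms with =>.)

P => nPX => nnPXX => nnnPXXX => nnnnPXXXX => nnnntXXXX => nnnntnXnXXX => nnnntnrnXXX => nnnntnrnnXnXX => nnnntnrnnnXnnXX => nnnntnrnnnnXnnnXX => nnnntnrnnnnrnnnXX => nnnntnrnnnnrnnnnXnX => nnnntnrnnnnrnnnnrnX => nnnntnrnnnnrnnnnrnr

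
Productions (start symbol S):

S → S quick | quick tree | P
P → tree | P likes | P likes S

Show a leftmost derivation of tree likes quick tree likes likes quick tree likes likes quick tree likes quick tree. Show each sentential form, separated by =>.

S => P => P likes S => P likes S likes S => P likes likes S likes S => P likes S likes likes S likes S => P likes likes S likes likes S likes S => P likes S likes likes S likes likes S likes S => tree likes S likes likes S likes likes S likes S => tree likes quick tree likes likes S likes likes S likes S => tree likes quick tree likes likes quick tree likes likes S likes S => tree likes quick tree likes likes quick tree likes likes quick tree likes S => tree likes quick tree likes likes quick tree likes likes quick tree likes quick tree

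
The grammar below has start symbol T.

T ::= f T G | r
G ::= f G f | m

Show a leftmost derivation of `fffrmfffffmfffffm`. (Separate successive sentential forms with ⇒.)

T⇒fTG⇒ffTGG⇒fffTGGG⇒fffrGGG⇒fffrmGG⇒fffrmfGfG⇒fffrmffGffG⇒fffrmfffGfffG⇒fffrmffffGffffG⇒fffrmfffffGfffffG⇒fffrmfffffmfffffG⇒fffrmfffffmfffffm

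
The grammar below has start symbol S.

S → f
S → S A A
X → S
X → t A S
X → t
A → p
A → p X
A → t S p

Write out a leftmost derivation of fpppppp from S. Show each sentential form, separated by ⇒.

S ⇒ SAA ⇒ SAAAA ⇒ SAAAAAA ⇒ fAAAAAA ⇒ fpAAAAA ⇒ fppAAAA ⇒ fpppAAA ⇒ fppppAA ⇒ fpppppA ⇒ fpppppp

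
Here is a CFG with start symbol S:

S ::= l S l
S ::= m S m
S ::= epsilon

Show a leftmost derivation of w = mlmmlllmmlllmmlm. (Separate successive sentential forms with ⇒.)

S⇒mSm⇒mlSlm⇒mlmSmlm⇒mlmmSmmlm⇒mlmmlSlmmlm⇒mlmmllSllmmlm⇒mlmmlllSlllmmlm⇒mlmmlllmSmlllmmlm⇒mlmmlllmmlllmmlm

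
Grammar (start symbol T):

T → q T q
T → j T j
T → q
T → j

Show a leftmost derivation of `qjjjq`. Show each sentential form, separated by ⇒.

T ⇒ qTq ⇒ qjTjq ⇒ qjjjq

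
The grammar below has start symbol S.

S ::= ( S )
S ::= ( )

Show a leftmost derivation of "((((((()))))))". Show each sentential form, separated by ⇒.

S ⇒ (S)   [S ::= ( S )]
(S) ⇒ ((S))   [S ::= ( S )]
((S)) ⇒ (((S)))   [S ::= ( S )]
(((S))) ⇒ ((((S))))   [S ::= ( S )]
((((S)))) ⇒ (((((S)))))   [S ::= ( S )]
(((((S))))) ⇒ ((((((S))))))   [S ::= ( S )]
((((((S)))))) ⇒ ((((((()))))))   [S ::= ( )]

S ⇒ (S) ⇒ ((S)) ⇒ (((S))) ⇒ ((((S)))) ⇒ (((((S))))) ⇒ ((((((S)))))) ⇒ ((((((()))))))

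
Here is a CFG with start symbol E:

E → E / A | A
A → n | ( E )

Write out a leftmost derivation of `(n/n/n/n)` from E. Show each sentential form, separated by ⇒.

E⇒A⇒(E)⇒(E/A)⇒(E/A/A)⇒(E/A/A/A)⇒(A/A/A/A)⇒(n/A/A/A)⇒(n/n/A/A)⇒(n/n/n/A)⇒(n/n/n/n)

E ⇒ A   [E → A]
A ⇒ (E)   [A → ( E )]
(E) ⇒ (E/A)   [E → E / A]
(E/A) ⇒ (E/A/A)   [E → E / A]
(E/A/A) ⇒ (E/A/A/A)   [E → E / A]
(E/A/A/A) ⇒ (A/A/A/A)   [E → A]
(A/A/A/A) ⇒ (n/A/A/A)   [A → n]
(n/A/A/A) ⇒ (n/n/A/A)   [A → n]
(n/n/A/A) ⇒ (n/n/n/A)   [A → n]
(n/n/n/A) ⇒ (n/n/n/n)   [A → n]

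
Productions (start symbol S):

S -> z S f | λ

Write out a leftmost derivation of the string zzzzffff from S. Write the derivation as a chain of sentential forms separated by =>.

S=>zSf=>zzSff=>zzzSfff=>zzzzSffff=>zzzzffff

S => zSf   [S -> z S f]
zSf => zzSff   [S -> z S f]
zzSff => zzzSfff   [S -> z S f]
zzzSfff => zzzzSffff   [S -> z S f]
zzzzSffff => zzzzffff   [S -> λ]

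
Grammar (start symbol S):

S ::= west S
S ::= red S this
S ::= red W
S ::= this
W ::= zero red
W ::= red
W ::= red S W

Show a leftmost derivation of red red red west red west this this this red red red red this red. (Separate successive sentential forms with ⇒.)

S ⇒ red W ⇒ red red S W ⇒ red red red S this W ⇒ red red red west S this W ⇒ red red red west red S this this W ⇒ red red red west red west S this this W ⇒ red red red west red west this this this W ⇒ red red red west red west this this this red S W ⇒ red red red west red west this this this red red S this W ⇒ red red red west red west this this this red red red W this W ⇒ red red red west red west this this this red red red red this W ⇒ red red red west red west this this this red red red red this red

S ⇒ red W   [S ::= red W]
red W ⇒ red red S W   [W ::= red S W]
red red S W ⇒ red red red S this W   [S ::= red S this]
red red red S this W ⇒ red red red west S this W   [S ::= west S]
red red red west S this W ⇒ red red red west red S this this W   [S ::= red S this]
red red red west red S this this W ⇒ red red red west red west S this this W   [S ::= west S]
red red red west red west S this this W ⇒ red red red west red west this this this W   [S ::= this]
red red red west red west this this this W ⇒ red red red west red west this this this red S W   [W ::= red S W]
red red red west red west this this this red S W ⇒ red red red west red west this this this red red S this W   [S ::= red S this]
red red red west red west this this this red red S this W ⇒ red red red west red west this this this red red red W this W   [S ::= red W]
red red red west red west this this this red red red W this W ⇒ red red red west red west this this this red red red red this W   [W ::= red]
red red red west red west this this this red red red red this W ⇒ red red red west red west this this this red red red red this red   [W ::= red]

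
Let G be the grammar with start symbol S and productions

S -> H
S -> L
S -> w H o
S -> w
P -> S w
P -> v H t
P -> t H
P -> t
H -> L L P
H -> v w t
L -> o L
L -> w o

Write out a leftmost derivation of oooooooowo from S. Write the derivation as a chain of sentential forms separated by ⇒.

S ⇒ L ⇒ oL ⇒ ooL ⇒ oooL ⇒ ooooL ⇒ oooooL ⇒ ooooooL ⇒ oooooooL ⇒ ooooooooL ⇒ oooooooowo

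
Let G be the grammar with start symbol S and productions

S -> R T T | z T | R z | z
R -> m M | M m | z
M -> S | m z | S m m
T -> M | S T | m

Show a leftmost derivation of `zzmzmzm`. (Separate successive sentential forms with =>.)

S => RTT => zTT => zSTT => zzTTT => zzMTT => zzmzTT => zzmzMT => zzmzmzT => zzmzmzm

S => RTT   [S -> R T T]
RTT => zTT   [R -> z]
zTT => zSTT   [T -> S T]
zSTT => zzTTT   [S -> z T]
zzTTT => zzMTT   [T -> M]
zzMTT => zzmzTT   [M -> m z]
zzmzTT => zzmzMT   [T -> M]
zzmzMT => zzmzmzT   [M -> m z]
zzmzmzT => zzmzmzm   [T -> m]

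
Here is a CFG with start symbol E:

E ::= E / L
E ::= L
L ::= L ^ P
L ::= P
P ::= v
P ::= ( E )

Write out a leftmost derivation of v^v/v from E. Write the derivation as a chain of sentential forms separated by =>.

E => E/L   [E ::= E / L]
E/L => L/L   [E ::= L]
L/L => L^P/L   [L ::= L ^ P]
L^P/L => P^P/L   [L ::= P]
P^P/L => v^P/L   [P ::= v]
v^P/L => v^v/L   [P ::= v]
v^v/L => v^v/P   [L ::= P]
v^v/P => v^v/v   [P ::= v]

E => E/L => L/L => L^P/L => P^P/L => v^P/L => v^v/L => v^v/P => v^v/v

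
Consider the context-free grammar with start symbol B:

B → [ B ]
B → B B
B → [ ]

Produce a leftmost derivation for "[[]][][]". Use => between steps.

B => BB => BBB => [B]BB => [[]]BB => [[]][]B => [[]][][]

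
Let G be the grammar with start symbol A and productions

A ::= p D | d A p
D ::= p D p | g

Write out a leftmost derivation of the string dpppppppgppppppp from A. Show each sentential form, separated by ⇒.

A ⇒ dAp ⇒ dpDp ⇒ dppDpp ⇒ dpppDppp ⇒ dppppDpppp ⇒ dpppppDppppp ⇒ dppppppDpppppp ⇒ dpppppppDppppppp ⇒ dpppppppgppppppp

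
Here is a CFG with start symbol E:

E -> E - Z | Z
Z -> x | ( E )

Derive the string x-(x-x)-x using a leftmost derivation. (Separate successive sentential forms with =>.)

E => E-Z   [E -> E - Z]
E-Z => E-Z-Z   [E -> E - Z]
E-Z-Z => Z-Z-Z   [E -> Z]
Z-Z-Z => x-Z-Z   [Z -> x]
x-Z-Z => x-(E)-Z   [Z -> ( E )]
x-(E)-Z => x-(E-Z)-Z   [E -> E - Z]
x-(E-Z)-Z => x-(Z-Z)-Z   [E -> Z]
x-(Z-Z)-Z => x-(x-Z)-Z   [Z -> x]
x-(x-Z)-Z => x-(x-x)-Z   [Z -> x]
x-(x-x)-Z => x-(x-x)-x   [Z -> x]

E => E-Z => E-Z-Z => Z-Z-Z => x-Z-Z => x-(E)-Z => x-(E-Z)-Z => x-(Z-Z)-Z => x-(x-Z)-Z => x-(x-x)-Z => x-(x-x)-x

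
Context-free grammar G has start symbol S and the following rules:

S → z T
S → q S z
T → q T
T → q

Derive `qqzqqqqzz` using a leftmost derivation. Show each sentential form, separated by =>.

S => qSz   [S → q S z]
qSz => qqSzz   [S → q S z]
qqSzz => qqzTzz   [S → z T]
qqzTzz => qqzqTzz   [T → q T]
qqzqTzz => qqzqqTzz   [T → q T]
qqzqqTzz => qqzqqqTzz   [T → q T]
qqzqqqTzz => qqzqqqqzz   [T → q]

S => qSz => qqSzz => qqzTzz => qqzqTzz => qqzqqTzz => qqzqqqTzz => qqzqqqqzz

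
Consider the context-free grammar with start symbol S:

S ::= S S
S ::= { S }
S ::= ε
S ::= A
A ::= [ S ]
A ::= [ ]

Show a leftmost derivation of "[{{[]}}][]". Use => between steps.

S => SS   [S ::= S S]
SS => AS   [S ::= A]
AS => [S]S   [A ::= [ S ]]
[S]S => [{S}]S   [S ::= { S }]
[{S}]S => [{{S}}]S   [S ::= { S }]
[{{S}}]S => [{{A}}]S   [S ::= A]
[{{A}}]S => [{{[]}}]S   [A ::= [ ]]
[{{[]}}]S => [{{[]}}]A   [S ::= A]
[{{[]}}]A => [{{[]}}][]   [A ::= [ ]]

S => SS => AS => [S]S => [{S}]S => [{{S}}]S => [{{A}}]S => [{{[]}}]S => [{{[]}}]A => [{{[]}}][]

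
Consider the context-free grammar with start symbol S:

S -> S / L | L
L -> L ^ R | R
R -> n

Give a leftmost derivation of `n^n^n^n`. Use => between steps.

S => L => L^R => L^R^R => L^R^R^R => R^R^R^R => n^R^R^R => n^n^R^R => n^n^n^R => n^n^n^n

S => L   [S -> L]
L => L^R   [L -> L ^ R]
L^R => L^R^R   [L -> L ^ R]
L^R^R => L^R^R^R   [L -> L ^ R]
L^R^R^R => R^R^R^R   [L -> R]
R^R^R^R => n^R^R^R   [R -> n]
n^R^R^R => n^n^R^R   [R -> n]
n^n^R^R => n^n^n^R   [R -> n]
n^n^n^R => n^n^n^n   [R -> n]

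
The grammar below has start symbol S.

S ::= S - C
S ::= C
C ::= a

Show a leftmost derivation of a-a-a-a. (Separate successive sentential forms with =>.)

S=>S-C=>S-C-C=>S-C-C-C=>C-C-C-C=>a-C-C-C=>a-a-C-C=>a-a-a-C=>a-a-a-a

S => S-C   [S ::= S - C]
S-C => S-C-C   [S ::= S - C]
S-C-C => S-C-C-C   [S ::= S - C]
S-C-C-C => C-C-C-C   [S ::= C]
C-C-C-C => a-C-C-C   [C ::= a]
a-C-C-C => a-a-C-C   [C ::= a]
a-a-C-C => a-a-a-C   [C ::= a]
a-a-a-C => a-a-a-a   [C ::= a]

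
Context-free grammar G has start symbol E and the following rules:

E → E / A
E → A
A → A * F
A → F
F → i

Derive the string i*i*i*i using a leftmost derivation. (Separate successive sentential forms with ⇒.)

E ⇒ A ⇒ A*F ⇒ A*F*F ⇒ A*F*F*F ⇒ F*F*F*F ⇒ i*F*F*F ⇒ i*i*F*F ⇒ i*i*i*F ⇒ i*i*i*i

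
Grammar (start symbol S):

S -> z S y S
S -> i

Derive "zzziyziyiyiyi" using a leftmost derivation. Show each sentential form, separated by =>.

S => zSyS   [S -> z S y S]
zSyS => zzSySyS   [S -> z S y S]
zzSySyS => zzzSySySyS   [S -> z S y S]
zzzSySySyS => zzziySySyS   [S -> i]
zzziySySyS => zzziyzSySySyS   [S -> z S y S]
zzziyzSySySyS => zzziyziySySyS   [S -> i]
zzziyziySySyS => zzziyziyiySyS   [S -> i]
zzziyziyiySyS => zzziyziyiyiyS   [S -> i]
zzziyziyiyiyS => zzziyziyiyiyi   [S -> i]

S => zSyS => zzSySyS => zzzSySySyS => zzziySySyS => zzziyzSySySyS => zzziyziySySyS => zzziyziyiySyS => zzziyziyiyiyS => zzziyziyiyiyi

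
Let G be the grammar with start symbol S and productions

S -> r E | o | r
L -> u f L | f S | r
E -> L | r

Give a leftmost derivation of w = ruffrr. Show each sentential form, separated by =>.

S => rE   [S -> r E]
rE => rL   [E -> L]
rL => rufL   [L -> u f L]
rufL => ruffS   [L -> f S]
ruffS => ruffrE   [S -> r E]
ruffrE => ruffrr   [E -> r]

S=>rE=>rL=>rufL=>ruffS=>ruffrE=>ruffrr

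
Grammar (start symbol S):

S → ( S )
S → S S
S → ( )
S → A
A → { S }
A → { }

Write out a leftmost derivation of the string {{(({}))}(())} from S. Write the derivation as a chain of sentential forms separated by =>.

S => A => {S} => {SS} => {AS} => {{S}S} => {{(S)}S} => {{((S))}S} => {{((A))}S} => {{(({}))}S} => {{(({}))}(S)} => {{(({}))}(())}

S => A   [S → A]
A => {S}   [A → { S }]
{S} => {SS}   [S → S S]
{SS} => {AS}   [S → A]
{AS} => {{S}S}   [A → { S }]
{{S}S} => {{(S)}S}   [S → ( S )]
{{(S)}S} => {{((S))}S}   [S → ( S )]
{{((S))}S} => {{((A))}S}   [S → A]
{{((A))}S} => {{(({}))}S}   [A → { }]
{{(({}))}S} => {{(({}))}(S)}   [S → ( S )]
{{(({}))}(S)} => {{(({}))}(())}   [S → ( )]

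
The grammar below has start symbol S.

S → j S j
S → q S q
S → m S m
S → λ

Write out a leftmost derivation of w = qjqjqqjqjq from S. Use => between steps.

S => qSq => qjSjq => qjqSqjq => qjqjSjqjq => qjqjqSqjqjq => qjqjqqjqjq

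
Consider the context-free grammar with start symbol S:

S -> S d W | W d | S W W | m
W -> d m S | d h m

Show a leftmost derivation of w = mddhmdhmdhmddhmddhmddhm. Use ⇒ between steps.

S⇒SdW⇒SdWdW⇒SdWdWdW⇒SWWdWdWdW⇒SdWWWdWdWdW⇒mdWWWdWdWdW⇒mddhmWWdWdWdW⇒mddhmdhmWdWdWdW⇒mddhmdhmdhmdWdWdW⇒mddhmdhmdhmddhmdWdW⇒mddhmdhmdhmddhmddhmdW⇒mddhmdhmdhmddhmddhmddhm

S ⇒ SdW   [S -> S d W]
SdW ⇒ SdWdW   [S -> S d W]
SdWdW ⇒ SdWdWdW   [S -> S d W]
SdWdWdW ⇒ SWWdWdWdW   [S -> S W W]
SWWdWdWdW ⇒ SdWWWdWdWdW   [S -> S d W]
SdWWWdWdWdW ⇒ mdWWWdWdWdW   [S -> m]
mdWWWdWdWdW ⇒ mddhmWWdWdWdW   [W -> d h m]
mddhmWWdWdWdW ⇒ mddhmdhmWdWdWdW   [W -> d h m]
mddhmdhmWdWdWdW ⇒ mddhmdhmdhmdWdWdW   [W -> d h m]
mddhmdhmdhmdWdWdW ⇒ mddhmdhmdhmddhmdWdW   [W -> d h m]
mddhmdhmdhmddhmdWdW ⇒ mddhmdhmdhmddhmddhmdW   [W -> d h m]
mddhmdhmdhmddhmddhmdW ⇒ mddhmdhmdhmddhmddhmddhm   [W -> d h m]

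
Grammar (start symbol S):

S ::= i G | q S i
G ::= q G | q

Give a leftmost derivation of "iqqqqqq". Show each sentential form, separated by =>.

S=>iG=>iqG=>iqqG=>iqqqG=>iqqqqG=>iqqqqqG=>iqqqqqq

S => iG   [S ::= i G]
iG => iqG   [G ::= q G]
iqG => iqqG   [G ::= q G]
iqqG => iqqqG   [G ::= q G]
iqqqG => iqqqqG   [G ::= q G]
iqqqqG => iqqqqqG   [G ::= q G]
iqqqqqG => iqqqqqq   [G ::= q]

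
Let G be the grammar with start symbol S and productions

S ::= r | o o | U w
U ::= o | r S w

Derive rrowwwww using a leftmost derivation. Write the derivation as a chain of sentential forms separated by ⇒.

S ⇒ Uw   [S ::= U w]
Uw ⇒ rSww   [U ::= r S w]
rSww ⇒ rUwww   [S ::= U w]
rUwww ⇒ rrSwwww   [U ::= r S w]
rrSwwww ⇒ rrUwwwww   [S ::= U w]
rrUwwwww ⇒ rrowwwww   [U ::= o]

S⇒Uw⇒rSww⇒rUwww⇒rrSwwww⇒rrUwwwww⇒rrowwwww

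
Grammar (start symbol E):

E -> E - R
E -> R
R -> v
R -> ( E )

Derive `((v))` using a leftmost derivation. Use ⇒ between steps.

E ⇒ R   [E -> R]
R ⇒ (E)   [R -> ( E )]
(E) ⇒ (R)   [E -> R]
(R) ⇒ ((E))   [R -> ( E )]
((E)) ⇒ ((R))   [E -> R]
((R)) ⇒ ((v))   [R -> v]

E⇒R⇒(E)⇒(R)⇒((E))⇒((R))⇒((v))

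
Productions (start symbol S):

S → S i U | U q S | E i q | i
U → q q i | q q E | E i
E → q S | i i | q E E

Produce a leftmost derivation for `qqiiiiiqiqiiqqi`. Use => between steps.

S => SiU   [S → S i U]
SiU => UqSiU   [S → U q S]
UqSiU => EiqSiU   [U → E i]
EiqSiU => qSiqSiU   [E → q S]
qSiqSiU => qEiqiqSiU   [S → E i q]
qEiqiqSiU => qqEEiqiqSiU   [E → q E E]
qqEEiqiqSiU => qqiiEiqiqSiU   [E → i i]
qqiiEiqiqSiU => qqiiiiiqiqSiU   [E → i i]
qqiiiiiqiqSiU => qqiiiiiqiqiiU   [S → i]
qqiiiiiqiqiiU => qqiiiiiqiqiiqqi   [U → q q i]

S => SiU => UqSiU => EiqSiU => qSiqSiU => qEiqiqSiU => qqEEiqiqSiU => qqiiEiqiqSiU => qqiiiiiqiqSiU => qqiiiiiqiqiiU => qqiiiiiqiqiiqqi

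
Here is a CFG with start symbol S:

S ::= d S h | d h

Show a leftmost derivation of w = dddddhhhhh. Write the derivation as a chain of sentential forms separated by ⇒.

S ⇒ dSh   [S ::= d S h]
dSh ⇒ ddShh   [S ::= d S h]
ddShh ⇒ dddShhh   [S ::= d S h]
dddShhh ⇒ ddddShhhh   [S ::= d S h]
ddddShhhh ⇒ dddddhhhhh   [S ::= d h]

S⇒dSh⇒ddShh⇒dddShhh⇒ddddShhhh⇒dddddhhhhh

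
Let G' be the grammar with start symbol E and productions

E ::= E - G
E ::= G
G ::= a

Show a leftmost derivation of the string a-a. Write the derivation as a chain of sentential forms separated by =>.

E => E-G => G-G => a-G => a-a

E => E-G   [E ::= E - G]
E-G => G-G   [E ::= G]
G-G => a-G   [G ::= a]
a-G => a-a   [G ::= a]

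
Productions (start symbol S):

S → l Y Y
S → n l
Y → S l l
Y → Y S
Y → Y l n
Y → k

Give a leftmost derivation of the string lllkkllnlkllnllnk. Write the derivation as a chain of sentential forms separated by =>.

S=>lYY=>lYlnY=>lYSlnY=>lSllSlnY=>llYYllSlnY=>llYSYllSlnY=>llSllSYllSlnY=>lllYYllSYllSlnY=>lllkYllSYllSlnY=>lllkkllSYllSlnY=>lllkkllnlYllSlnY=>lllkkllnlkllSlnY=>lllkkllnlkllnllnY=>lllkkllnlkllnllnk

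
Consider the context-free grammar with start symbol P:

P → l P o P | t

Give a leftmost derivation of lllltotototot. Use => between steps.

P => lPoP   [P → l P o P]
lPoP => llPoPoP   [P → l P o P]
llPoPoP => lllPoPoPoP   [P → l P o P]
lllPoPoPoP => llllPoPoPoPoP   [P → l P o P]
llllPoPoPoPoP => lllltoPoPoPoP   [P → t]
lllltoPoPoPoP => lllltotoPoPoP   [P → t]
lllltotoPoPoP => lllltototoPoP   [P → t]
lllltototoPoP => lllltotototoP   [P → t]
lllltotototoP => lllltotototot   [P → t]

P => lPoP => llPoPoP => lllPoPoPoP => llllPoPoPoPoP => lllltoPoPoPoP => lllltotoPoPoP => lllltototoPoP => lllltotototoP => lllltotototot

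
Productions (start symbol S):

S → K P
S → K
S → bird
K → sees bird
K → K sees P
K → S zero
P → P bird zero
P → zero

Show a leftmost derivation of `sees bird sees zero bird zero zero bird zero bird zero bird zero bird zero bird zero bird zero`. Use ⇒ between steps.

S ⇒ K P ⇒ K sees P P ⇒ sees bird sees P P ⇒ sees bird sees P bird zero P ⇒ sees bird sees zero bird zero P ⇒ sees bird sees zero bird zero P bird zero ⇒ sees bird sees zero bird zero P bird zero bird zero ⇒ sees bird sees zero bird zero P bird zero bird zero bird zero ⇒ sees bird sees zero bird zero P bird zero bird zero bird zero bird zero ⇒ sees bird sees zero bird zero P bird zero bird zero bird zero bird zero bird zero ⇒ sees bird sees zero bird zero P bird zero bird zero bird zero bird zero bird zero bird zero ⇒ sees bird sees zero bird zero zero bird zero bird zero bird zero bird zero bird zero bird zero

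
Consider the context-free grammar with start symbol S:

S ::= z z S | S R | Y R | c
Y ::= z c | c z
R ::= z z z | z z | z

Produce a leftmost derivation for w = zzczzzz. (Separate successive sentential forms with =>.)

S=>zzS=>zzSR=>zzSRR=>zzYRRR=>zzczRRR=>zzczzRR=>zzczzzR=>zzczzzz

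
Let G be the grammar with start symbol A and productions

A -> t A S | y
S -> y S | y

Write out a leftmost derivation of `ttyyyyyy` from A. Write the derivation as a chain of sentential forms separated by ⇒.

A ⇒ tAS   [A -> t A S]
tAS ⇒ ttASS   [A -> t A S]
ttASS ⇒ ttySS   [A -> y]
ttySS ⇒ ttyySS   [S -> y S]
ttyySS ⇒ ttyyySS   [S -> y S]
ttyyySS ⇒ ttyyyySS   [S -> y S]
ttyyyySS ⇒ ttyyyyyS   [S -> y]
ttyyyyyS ⇒ ttyyyyyy   [S -> y]

A ⇒ tAS ⇒ ttASS ⇒ ttySS ⇒ ttyySS ⇒ ttyyySS ⇒ ttyyyySS ⇒ ttyyyyyS ⇒ ttyyyyyy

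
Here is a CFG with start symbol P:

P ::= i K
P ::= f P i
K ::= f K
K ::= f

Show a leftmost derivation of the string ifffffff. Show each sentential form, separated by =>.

P => iK => ifK => iffK => ifffK => iffffK => ifffffK => iffffffK => ifffffff

P => iK   [P ::= i K]
iK => ifK   [K ::= f K]
ifK => iffK   [K ::= f K]
iffK => ifffK   [K ::= f K]
ifffK => iffffK   [K ::= f K]
iffffK => ifffffK   [K ::= f K]
ifffffK => iffffffK   [K ::= f K]
iffffffK => ifffffff   [K ::= f]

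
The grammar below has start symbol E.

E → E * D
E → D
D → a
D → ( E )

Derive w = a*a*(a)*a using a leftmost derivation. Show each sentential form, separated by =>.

E => E*D => E*D*D => E*D*D*D => D*D*D*D => a*D*D*D => a*a*D*D => a*a*(E)*D => a*a*(D)*D => a*a*(a)*D => a*a*(a)*a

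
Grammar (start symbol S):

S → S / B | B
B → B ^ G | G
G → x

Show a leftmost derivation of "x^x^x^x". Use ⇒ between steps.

S ⇒ B ⇒ B^G ⇒ B^G^G ⇒ B^G^G^G ⇒ G^G^G^G ⇒ x^G^G^G ⇒ x^x^G^G ⇒ x^x^x^G ⇒ x^x^x^x

S ⇒ B   [S → B]
B ⇒ B^G   [B → B ^ G]
B^G ⇒ B^G^G   [B → B ^ G]
B^G^G ⇒ B^G^G^G   [B → B ^ G]
B^G^G^G ⇒ G^G^G^G   [B → G]
G^G^G^G ⇒ x^G^G^G   [G → x]
x^G^G^G ⇒ x^x^G^G   [G → x]
x^x^G^G ⇒ x^x^x^G   [G → x]
x^x^x^G ⇒ x^x^x^x   [G → x]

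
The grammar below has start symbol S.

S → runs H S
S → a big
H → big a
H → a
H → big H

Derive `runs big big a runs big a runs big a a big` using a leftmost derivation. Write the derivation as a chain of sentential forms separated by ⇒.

S ⇒ runs H S   [S → runs H S]
runs H S ⇒ runs big H S   [H → big H]
runs big H S ⇒ runs big big a S   [H → big a]
runs big big a S ⇒ runs big big a runs H S   [S → runs H S]
runs big big a runs H S ⇒ runs big big a runs big a S   [H → big a]
runs big big a runs big a S ⇒ runs big big a runs big a runs H S   [S → runs H S]
runs big big a runs big a runs H S ⇒ runs big big a runs big a runs big a S   [H → big a]
runs big big a runs big a runs big a S ⇒ runs big big a runs big a runs big a a big   [S → a big]

S ⇒ runs H S ⇒ runs big H S ⇒ runs big big a S ⇒ runs big big a runs H S ⇒ runs big big a runs big a S ⇒ runs big big a runs big a runs H S ⇒ runs big big a runs big a runs big a S ⇒ runs big big a runs big a runs big a a big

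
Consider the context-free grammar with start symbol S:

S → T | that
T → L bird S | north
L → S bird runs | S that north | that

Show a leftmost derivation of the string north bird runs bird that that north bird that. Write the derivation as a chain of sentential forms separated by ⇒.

S ⇒ T ⇒ L bird S ⇒ S that north bird S ⇒ T that north bird S ⇒ L bird S that north bird S ⇒ S bird runs bird S that north bird S ⇒ T bird runs bird S that north bird S ⇒ north bird runs bird S that north bird S ⇒ north bird runs bird that that north bird S ⇒ north bird runs bird that that north bird that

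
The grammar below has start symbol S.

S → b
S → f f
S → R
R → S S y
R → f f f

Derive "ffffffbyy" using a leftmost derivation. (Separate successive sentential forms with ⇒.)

S⇒R⇒SSy⇒RSy⇒fffSy⇒fffRy⇒fffSSyy⇒fffRSyy⇒ffffffSyy⇒ffffffbyy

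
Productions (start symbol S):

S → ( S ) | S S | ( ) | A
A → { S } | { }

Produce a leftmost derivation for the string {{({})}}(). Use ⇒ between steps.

S ⇒ SS ⇒ AS ⇒ {S}S ⇒ {A}S ⇒ {{S}}S ⇒ {{(S)}}S ⇒ {{(A)}}S ⇒ {{({})}}S ⇒ {{({})}}()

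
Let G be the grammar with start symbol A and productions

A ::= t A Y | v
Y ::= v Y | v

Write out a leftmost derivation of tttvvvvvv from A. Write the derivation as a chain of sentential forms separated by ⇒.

A ⇒ tAY   [A ::= t A Y]
tAY ⇒ ttAYY   [A ::= t A Y]
ttAYY ⇒ tttAYYY   [A ::= t A Y]
tttAYYY ⇒ tttvYYY   [A ::= v]
tttvYYY ⇒ tttvvYY   [Y ::= v]
tttvvYY ⇒ tttvvvYY   [Y ::= v Y]
tttvvvYY ⇒ tttvvvvYY   [Y ::= v Y]
tttvvvvYY ⇒ tttvvvvvY   [Y ::= v]
tttvvvvvY ⇒ tttvvvvvv   [Y ::= v]

A ⇒ tAY ⇒ ttAYY ⇒ tttAYYY ⇒ tttvYYY ⇒ tttvvYY ⇒ tttvvvYY ⇒ tttvvvvYY ⇒ tttvvvvvY ⇒ tttvvvvvv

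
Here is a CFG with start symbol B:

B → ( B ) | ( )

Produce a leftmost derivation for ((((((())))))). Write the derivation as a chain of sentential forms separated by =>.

B => (B)   [B → ( B )]
(B) => ((B))   [B → ( B )]
((B)) => (((B)))   [B → ( B )]
(((B))) => ((((B))))   [B → ( B )]
((((B)))) => (((((B)))))   [B → ( B )]
(((((B))))) => ((((((B))))))   [B → ( B )]
((((((B)))))) => ((((((()))))))   [B → ( )]

B => (B) => ((B)) => (((B))) => ((((B)))) => (((((B))))) => ((((((B)))))) => ((((((()))))))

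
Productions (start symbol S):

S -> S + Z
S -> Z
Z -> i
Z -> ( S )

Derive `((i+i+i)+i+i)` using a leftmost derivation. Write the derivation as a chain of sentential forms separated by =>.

S => Z => (S) => (S+Z) => (S+Z+Z) => (Z+Z+Z) => ((S)+Z+Z) => ((S+Z)+Z+Z) => ((S+Z+Z)+Z+Z) => ((Z+Z+Z)+Z+Z) => ((i+Z+Z)+Z+Z) => ((i+i+Z)+Z+Z) => ((i+i+i)+Z+Z) => ((i+i+i)+i+Z) => ((i+i+i)+i+i)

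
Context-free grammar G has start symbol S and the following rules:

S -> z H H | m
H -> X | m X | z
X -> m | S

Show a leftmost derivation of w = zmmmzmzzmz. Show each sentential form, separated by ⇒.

S ⇒ zHH   [S -> z H H]
zHH ⇒ zmXH   [H -> m X]
zmXH ⇒ zmmH   [X -> m]
zmmH ⇒ zmmmX   [H -> m X]
zmmmX ⇒ zmmmS   [X -> S]
zmmmS ⇒ zmmmzHH   [S -> z H H]
zmmmzHH ⇒ zmmmzmXH   [H -> m X]
zmmmzmXH ⇒ zmmmzmSH   [X -> S]
zmmmzmSH ⇒ zmmmzmzHHH   [S -> z H H]
zmmmzmzHHH ⇒ zmmmzmzzHH   [H -> z]
zmmmzmzzHH ⇒ zmmmzmzzXH   [H -> X]
zmmmzmzzXH ⇒ zmmmzmzzSH   [X -> S]
zmmmzmzzSH ⇒ zmmmzmzzmH   [S -> m]
zmmmzmzzmH ⇒ zmmmzmzzmz   [H -> z]

S ⇒ zHH ⇒ zmXH ⇒ zmmH ⇒ zmmmX ⇒ zmmmS ⇒ zmmmzHH ⇒ zmmmzmXH ⇒ zmmmzmSH ⇒ zmmmzmzHHH ⇒ zmmmzmzzHH ⇒ zmmmzmzzXH ⇒ zmmmzmzzSH ⇒ zmmmzmzzmH ⇒ zmmmzmzzmz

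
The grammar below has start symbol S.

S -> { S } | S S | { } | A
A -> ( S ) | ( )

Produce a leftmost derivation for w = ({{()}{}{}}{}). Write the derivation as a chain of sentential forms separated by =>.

S=>A=>(S)=>(SS)=>({S}S)=>({SS}S)=>({SSS}S)=>({{S}SS}S)=>({{A}SS}S)=>({{()}SS}S)=>({{()}{}S}S)=>({{()}{}{}}S)=>({{()}{}{}}{})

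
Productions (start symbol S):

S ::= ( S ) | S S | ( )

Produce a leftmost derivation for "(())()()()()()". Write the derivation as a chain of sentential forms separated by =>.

S => SS => SSS => SSSS => SSSSS => SSSSSS => (S)SSSSS => (())SSSSS => (())()SSSS => (())()()SSS => (())()()()SS => (())()()()()S => (())()()()()()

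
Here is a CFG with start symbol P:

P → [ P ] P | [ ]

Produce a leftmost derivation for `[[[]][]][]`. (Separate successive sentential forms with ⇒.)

P ⇒ [P]P ⇒ [[P]P]P ⇒ [[[]]P]P ⇒ [[[]][]]P ⇒ [[[]][]][]

P ⇒ [P]P   [P → [ P ] P]
[P]P ⇒ [[P]P]P   [P → [ P ] P]
[[P]P]P ⇒ [[[]]P]P   [P → [ ]]
[[[]]P]P ⇒ [[[]][]]P   [P → [ ]]
[[[]][]]P ⇒ [[[]][]][]   [P → [ ]]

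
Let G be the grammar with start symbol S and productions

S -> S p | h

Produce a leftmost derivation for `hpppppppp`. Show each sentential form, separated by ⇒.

S ⇒ Sp ⇒ Spp ⇒ Sppp ⇒ Spppp ⇒ Sppppp ⇒ Spppppp ⇒ Sppppppp ⇒ Spppppppp ⇒ hpppppppp

S ⇒ Sp   [S -> S p]
Sp ⇒ Spp   [S -> S p]
Spp ⇒ Sppp   [S -> S p]
Sppp ⇒ Spppp   [S -> S p]
Spppp ⇒ Sppppp   [S -> S p]
Sppppp ⇒ Spppppp   [S -> S p]
Spppppp ⇒ Sppppppp   [S -> S p]
Sppppppp ⇒ Spppppppp   [S -> S p]
Spppppppp ⇒ hpppppppp   [S -> h]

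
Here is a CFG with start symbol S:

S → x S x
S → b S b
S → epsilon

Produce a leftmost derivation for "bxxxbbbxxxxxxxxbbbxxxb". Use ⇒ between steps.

S⇒bSb⇒bxSxb⇒bxxSxxb⇒bxxxSxxxb⇒bxxxbSbxxxb⇒bxxxbbSbbxxxb⇒bxxxbbbSbbbxxxb⇒bxxxbbbxSxbbbxxxb⇒bxxxbbbxxSxxbbbxxxb⇒bxxxbbbxxxSxxxbbbxxxb⇒bxxxbbbxxxxSxxxxbbbxxxb⇒bxxxbbbxxxxxxxxbbbxxxb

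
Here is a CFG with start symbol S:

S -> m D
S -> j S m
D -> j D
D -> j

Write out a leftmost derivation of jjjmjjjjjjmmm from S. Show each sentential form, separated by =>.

S => jSm => jjSmm => jjjSmmm => jjjmDmmm => jjjmjDmmm => jjjmjjDmmm => jjjmjjjDmmm => jjjmjjjjDmmm => jjjmjjjjjDmmm => jjjmjjjjjjmmm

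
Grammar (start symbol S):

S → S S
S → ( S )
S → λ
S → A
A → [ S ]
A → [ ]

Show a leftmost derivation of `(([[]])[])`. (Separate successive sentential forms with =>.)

S => (S) => (SS) => ((S)S) => ((A)S) => (([S])S) => (([A])S) => (([[S]])S) => (([[]])S) => (([[]])A) => (([[]])[])

S => (S)   [S → ( S )]
(S) => (SS)   [S → S S]
(SS) => ((S)S)   [S → ( S )]
((S)S) => ((A)S)   [S → A]
((A)S) => (([S])S)   [A → [ S ]]
(([S])S) => (([A])S)   [S → A]
(([A])S) => (([[S]])S)   [A → [ S ]]
(([[S]])S) => (([[]])S)   [S → λ]
(([[]])S) => (([[]])A)   [S → A]
(([[]])A) => (([[]])[])   [A → [ ]]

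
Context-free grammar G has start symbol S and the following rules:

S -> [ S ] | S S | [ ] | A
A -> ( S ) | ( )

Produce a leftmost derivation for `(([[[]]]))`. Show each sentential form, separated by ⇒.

S ⇒ A ⇒ (S) ⇒ (A) ⇒ ((S)) ⇒ (([S])) ⇒ (([[S]])) ⇒ (([[[]]]))

S ⇒ A   [S -> A]
A ⇒ (S)   [A -> ( S )]
(S) ⇒ (A)   [S -> A]
(A) ⇒ ((S))   [A -> ( S )]
((S)) ⇒ (([S]))   [S -> [ S ]]
(([S])) ⇒ (([[S]]))   [S -> [ S ]]
(([[S]])) ⇒ (([[[]]]))   [S -> [ ]]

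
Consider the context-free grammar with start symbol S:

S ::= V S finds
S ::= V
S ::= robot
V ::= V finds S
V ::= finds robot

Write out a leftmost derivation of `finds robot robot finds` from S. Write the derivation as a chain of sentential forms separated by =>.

S => V S finds => finds robot S finds => finds robot robot finds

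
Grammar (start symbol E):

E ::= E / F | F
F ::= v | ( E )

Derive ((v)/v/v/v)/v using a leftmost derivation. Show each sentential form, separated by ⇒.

E ⇒ E/F ⇒ F/F ⇒ (E)/F ⇒ (E/F)/F ⇒ (E/F/F)/F ⇒ (E/F/F/F)/F ⇒ (F/F/F/F)/F ⇒ ((E)/F/F/F)/F ⇒ ((F)/F/F/F)/F ⇒ ((v)/F/F/F)/F ⇒ ((v)/v/F/F)/F ⇒ ((v)/v/v/F)/F ⇒ ((v)/v/v/v)/F ⇒ ((v)/v/v/v)/v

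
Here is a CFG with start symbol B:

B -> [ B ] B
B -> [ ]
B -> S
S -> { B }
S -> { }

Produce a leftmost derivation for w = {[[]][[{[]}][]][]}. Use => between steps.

B => S   [B -> S]
S => {B}   [S -> { B }]
{B} => {[B]B}   [B -> [ B ] B]
{[B]B} => {[[]]B}   [B -> [ ]]
{[[]]B} => {[[]][B]B}   [B -> [ B ] B]
{[[]][B]B} => {[[]][[B]B]B}   [B -> [ B ] B]
{[[]][[B]B]B} => {[[]][[S]B]B}   [B -> S]
{[[]][[S]B]B} => {[[]][[{B}]B]B}   [S -> { B }]
{[[]][[{B}]B]B} => {[[]][[{[]}]B]B}   [B -> [ ]]
{[[]][[{[]}]B]B} => {[[]][[{[]}][]]B}   [B -> [ ]]
{[[]][[{[]}][]]B} => {[[]][[{[]}][]][]}   [B -> [ ]]

B=>S=>{B}=>{[B]B}=>{[[]]B}=>{[[]][B]B}=>{[[]][[B]B]B}=>{[[]][[S]B]B}=>{[[]][[{B}]B]B}=>{[[]][[{[]}]B]B}=>{[[]][[{[]}][]]B}=>{[[]][[{[]}][]][]}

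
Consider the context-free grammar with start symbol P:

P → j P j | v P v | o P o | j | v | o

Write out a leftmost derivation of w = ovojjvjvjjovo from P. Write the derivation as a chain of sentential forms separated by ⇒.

P ⇒ oPo   [P → o P o]
oPo ⇒ ovPvo   [P → v P v]
ovPvo ⇒ ovoPovo   [P → o P o]
ovoPovo ⇒ ovojPjovo   [P → j P j]
ovojPjovo ⇒ ovojjPjjovo   [P → j P j]
ovojjPjjovo ⇒ ovojjvPvjjovo   [P → v P v]
ovojjvPvjjovo ⇒ ovojjvjvjjovo   [P → j]

P ⇒ oPo ⇒ ovPvo ⇒ ovoPovo ⇒ ovojPjovo ⇒ ovojjPjjovo ⇒ ovojjvPvjjovo ⇒ ovojjvjvjjovo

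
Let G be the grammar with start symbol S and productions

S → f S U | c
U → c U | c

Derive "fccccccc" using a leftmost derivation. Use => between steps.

S => fSU => fcU => fccU => fcccU => fccccU => fcccccU => fccccccU => fccccccc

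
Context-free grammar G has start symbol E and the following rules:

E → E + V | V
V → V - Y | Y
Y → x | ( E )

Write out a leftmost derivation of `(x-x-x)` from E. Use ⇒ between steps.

E ⇒ V   [E → V]
V ⇒ Y   [V → Y]
Y ⇒ (E)   [Y → ( E )]
(E) ⇒ (V)   [E → V]
(V) ⇒ (V-Y)   [V → V - Y]
(V-Y) ⇒ (V-Y-Y)   [V → V - Y]
(V-Y-Y) ⇒ (Y-Y-Y)   [V → Y]
(Y-Y-Y) ⇒ (x-Y-Y)   [Y → x]
(x-Y-Y) ⇒ (x-x-Y)   [Y → x]
(x-x-Y) ⇒ (x-x-x)   [Y → x]

E⇒V⇒Y⇒(E)⇒(V)⇒(V-Y)⇒(V-Y-Y)⇒(Y-Y-Y)⇒(x-Y-Y)⇒(x-x-Y)⇒(x-x-x)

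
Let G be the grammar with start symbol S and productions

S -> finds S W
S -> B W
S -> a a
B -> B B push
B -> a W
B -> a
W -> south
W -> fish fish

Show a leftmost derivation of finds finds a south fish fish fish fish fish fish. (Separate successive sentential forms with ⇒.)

S ⇒ finds S W ⇒ finds finds S W W ⇒ finds finds B W W W ⇒ finds finds a W W W W ⇒ finds finds a south W W W ⇒ finds finds a south fish fish W W ⇒ finds finds a south fish fish fish fish W ⇒ finds finds a south fish fish fish fish fish fish

S ⇒ finds S W   [S -> finds S W]
finds S W ⇒ finds finds S W W   [S -> finds S W]
finds finds S W W ⇒ finds finds B W W W   [S -> B W]
finds finds B W W W ⇒ finds finds a W W W W   [B -> a W]
finds finds a W W W W ⇒ finds finds a south W W W   [W -> south]
finds finds a south W W W ⇒ finds finds a south fish fish W W   [W -> fish fish]
finds finds a south fish fish W W ⇒ finds finds a south fish fish fish fish W   [W -> fish fish]
finds finds a south fish fish fish fish W ⇒ finds finds a south fish fish fish fish fish fish   [W -> fish fish]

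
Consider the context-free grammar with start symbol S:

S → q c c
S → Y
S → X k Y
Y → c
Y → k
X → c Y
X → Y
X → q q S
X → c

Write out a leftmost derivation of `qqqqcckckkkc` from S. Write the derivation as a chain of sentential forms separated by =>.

S => XkY   [S → X k Y]
XkY => qqSkY   [X → q q S]
qqSkY => qqXkYkY   [S → X k Y]
qqXkYkY => qqqqSkYkY   [X → q q S]
qqqqSkYkY => qqqqXkYkYkY   [S → X k Y]
qqqqXkYkYkY => qqqqcYkYkYkY   [X → c Y]
qqqqcYkYkYkY => qqqqcckYkYkY   [Y → c]
qqqqcckYkYkY => qqqqcckckYkY   [Y → c]
qqqqcckckYkY => qqqqcckckkkY   [Y → k]
qqqqcckckkkY => qqqqcckckkkc   [Y → c]

S=>XkY=>qqSkY=>qqXkYkY=>qqqqSkYkY=>qqqqXkYkYkY=>qqqqcYkYkYkY=>qqqqcckYkYkY=>qqqqcckckYkY=>qqqqcckckkkY=>qqqqcckckkkc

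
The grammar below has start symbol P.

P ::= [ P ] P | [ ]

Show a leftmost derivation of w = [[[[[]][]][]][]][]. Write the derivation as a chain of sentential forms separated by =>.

P => [P]P => [[P]P]P => [[[P]P]P]P => [[[[P]P]P]P]P => [[[[[]]P]P]P]P => [[[[[]][]]P]P]P => [[[[[]][]][]]P]P => [[[[[]][]][]][]]P => [[[[[]][]][]][]][]

P => [P]P   [P ::= [ P ] P]
[P]P => [[P]P]P   [P ::= [ P ] P]
[[P]P]P => [[[P]P]P]P   [P ::= [ P ] P]
[[[P]P]P]P => [[[[P]P]P]P]P   [P ::= [ P ] P]
[[[[P]P]P]P]P => [[[[[]]P]P]P]P   [P ::= [ ]]
[[[[[]]P]P]P]P => [[[[[]][]]P]P]P   [P ::= [ ]]
[[[[[]][]]P]P]P => [[[[[]][]][]]P]P   [P ::= [ ]]
[[[[[]][]][]]P]P => [[[[[]][]][]][]]P   [P ::= [ ]]
[[[[[]][]][]][]]P => [[[[[]][]][]][]][]   [P ::= [ ]]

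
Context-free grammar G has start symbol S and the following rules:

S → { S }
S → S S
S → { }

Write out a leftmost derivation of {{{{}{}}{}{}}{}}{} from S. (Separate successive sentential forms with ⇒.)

S⇒SS⇒{S}S⇒{SS}S⇒{{S}S}S⇒{{SS}S}S⇒{{SSS}S}S⇒{{{S}SS}S}S⇒{{{SS}SS}S}S⇒{{{{}S}SS}S}S⇒{{{{}{}}SS}S}S⇒{{{{}{}}{}S}S}S⇒{{{{}{}}{}{}}S}S⇒{{{{}{}}{}{}}{}}S⇒{{{{}{}}{}{}}{}}{}

S ⇒ SS   [S → S S]
SS ⇒ {S}S   [S → { S }]
{S}S ⇒ {SS}S   [S → S S]
{SS}S ⇒ {{S}S}S   [S → { S }]
{{S}S}S ⇒ {{SS}S}S   [S → S S]
{{SS}S}S ⇒ {{SSS}S}S   [S → S S]
{{SSS}S}S ⇒ {{{S}SS}S}S   [S → { S }]
{{{S}SS}S}S ⇒ {{{SS}SS}S}S   [S → S S]
{{{SS}SS}S}S ⇒ {{{{}S}SS}S}S   [S → { }]
{{{{}S}SS}S}S ⇒ {{{{}{}}SS}S}S   [S → { }]
{{{{}{}}SS}S}S ⇒ {{{{}{}}{}S}S}S   [S → { }]
{{{{}{}}{}S}S}S ⇒ {{{{}{}}{}{}}S}S   [S → { }]
{{{{}{}}{}{}}S}S ⇒ {{{{}{}}{}{}}{}}S   [S → { }]
{{{{}{}}{}{}}{}}S ⇒ {{{{}{}}{}{}}{}}{}   [S → { }]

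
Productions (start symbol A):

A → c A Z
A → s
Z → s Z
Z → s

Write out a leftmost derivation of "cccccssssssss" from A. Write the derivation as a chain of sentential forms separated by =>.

A => cAZ => ccAZZ => cccAZZZ => ccccAZZZZ => cccccAZZZZZ => cccccsZZZZZ => cccccssZZZZZ => cccccsssZZZZ => cccccssssZZZ => cccccsssssZZ => cccccssssssZ => cccccsssssssZ => cccccssssssss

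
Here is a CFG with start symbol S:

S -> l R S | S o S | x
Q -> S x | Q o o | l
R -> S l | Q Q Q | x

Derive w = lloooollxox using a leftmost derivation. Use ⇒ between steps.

S⇒SoS⇒lRSoS⇒lQQQSoS⇒lQooQQSoS⇒lQooooQQSoS⇒llooooQQSoS⇒lloooolQSoS⇒lloooollSoS⇒lloooollxoS⇒lloooollxox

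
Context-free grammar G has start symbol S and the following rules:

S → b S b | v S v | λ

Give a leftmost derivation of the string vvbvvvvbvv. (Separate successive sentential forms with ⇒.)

S ⇒ vSv ⇒ vvSvv ⇒ vvbSbvv ⇒ vvbvSvbvv ⇒ vvbvvSvvbvv ⇒ vvbvvvvbvv

S ⇒ vSv   [S → v S v]
vSv ⇒ vvSvv   [S → v S v]
vvSvv ⇒ vvbSbvv   [S → b S b]
vvbSbvv ⇒ vvbvSvbvv   [S → v S v]
vvbvSvbvv ⇒ vvbvvSvvbvv   [S → v S v]
vvbvvSvvbvv ⇒ vvbvvvvbvv   [S → λ]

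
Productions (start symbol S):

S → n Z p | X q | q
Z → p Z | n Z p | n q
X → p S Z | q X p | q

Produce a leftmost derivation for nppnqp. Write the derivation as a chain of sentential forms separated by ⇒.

S ⇒ nZp ⇒ npZp ⇒ nppZp ⇒ nppnqp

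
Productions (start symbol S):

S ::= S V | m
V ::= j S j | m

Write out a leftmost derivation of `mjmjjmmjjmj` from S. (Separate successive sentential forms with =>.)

S => SV   [S ::= S V]
SV => SVV   [S ::= S V]
SVV => SVVV   [S ::= S V]
SVVV => mVVV   [S ::= m]
mVVV => mjSjVV   [V ::= j S j]
mjSjVV => mjmjVV   [S ::= m]
mjmjVV => mjmjjSjV   [V ::= j S j]
mjmjjSjV => mjmjjSVjV   [S ::= S V]
mjmjjSVjV => mjmjjmVjV   [S ::= m]
mjmjjmVjV => mjmjjmmjV   [V ::= m]
mjmjjmmjV => mjmjjmmjjSj   [V ::= j S j]
mjmjjmmjjSj => mjmjjmmjjmj   [S ::= m]

S => SV => SVV => SVVV => mVVV => mjSjVV => mjmjVV => mjmjjSjV => mjmjjSVjV => mjmjjmVjV => mjmjjmmjV => mjmjjmmjjSj => mjmjjmmjjmj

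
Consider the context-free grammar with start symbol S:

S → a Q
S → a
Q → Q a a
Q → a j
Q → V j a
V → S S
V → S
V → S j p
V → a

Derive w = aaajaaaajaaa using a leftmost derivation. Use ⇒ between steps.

S ⇒ aQ ⇒ aQaa ⇒ aVjaaa ⇒ aSSjaaa ⇒ aaQSjaaa ⇒ aaQaaSjaaa ⇒ aaVjaaaSjaaa ⇒ aaajaaaSjaaa ⇒ aaajaaaajaaa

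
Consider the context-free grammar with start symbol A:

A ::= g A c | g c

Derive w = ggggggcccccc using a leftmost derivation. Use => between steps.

A => gAc   [A ::= g A c]
gAc => ggAcc   [A ::= g A c]
ggAcc => gggAccc   [A ::= g A c]
gggAccc => ggggAcccc   [A ::= g A c]
ggggAcccc => gggggAccccc   [A ::= g A c]
gggggAccccc => ggggggcccccc   [A ::= g c]

A=>gAc=>ggAcc=>gggAccc=>ggggAcccc=>gggggAccccc=>ggggggcccccc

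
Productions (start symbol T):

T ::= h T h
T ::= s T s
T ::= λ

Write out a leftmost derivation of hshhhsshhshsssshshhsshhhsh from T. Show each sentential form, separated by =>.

T=>hTh=>hsTsh=>hshThsh=>hshhThhsh=>hshhhThhhsh=>hshhhsTshhhsh=>hshhhssTsshhhsh=>hshhhsshThsshhhsh=>hshhhsshhThhsshhhsh=>hshhhsshhsTshhsshhhsh=>hshhhsshhshThshhsshhhsh=>hshhhsshhshsTshshhsshhhsh=>hshhhsshhshssTsshshhsshhhsh=>hshhhsshhshsssshshhsshhhsh

T => hTh   [T ::= h T h]
hTh => hsTsh   [T ::= s T s]
hsTsh => hshThsh   [T ::= h T h]
hshThsh => hshhThhsh   [T ::= h T h]
hshhThhsh => hshhhThhhsh   [T ::= h T h]
hshhhThhhsh => hshhhsTshhhsh   [T ::= s T s]
hshhhsTshhhsh => hshhhssTsshhhsh   [T ::= s T s]
hshhhssTsshhhsh => hshhhsshThsshhhsh   [T ::= h T h]
hshhhsshThsshhhsh => hshhhsshhThhsshhhsh   [T ::= h T h]
hshhhsshhThhsshhhsh => hshhhsshhsTshhsshhhsh   [T ::= s T s]
hshhhsshhsTshhsshhhsh => hshhhsshhshThshhsshhhsh   [T ::= h T h]
hshhhsshhshThshhsshhhsh => hshhhsshhshsTshshhsshhhsh   [T ::= s T s]
hshhhsshhshsTshshhsshhhsh => hshhhsshhshssTsshshhsshhhsh   [T ::= s T s]
hshhhsshhshssTsshshhsshhhsh => hshhhsshhshsssshshhsshhhsh   [T ::= λ]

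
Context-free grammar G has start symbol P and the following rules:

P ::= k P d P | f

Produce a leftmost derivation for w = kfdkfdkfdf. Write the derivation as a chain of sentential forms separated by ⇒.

P ⇒ kPdP   [P ::= k P d P]
kPdP ⇒ kfdP   [P ::= f]
kfdP ⇒ kfdkPdP   [P ::= k P d P]
kfdkPdP ⇒ kfdkfdP   [P ::= f]
kfdkfdP ⇒ kfdkfdkPdP   [P ::= k P d P]
kfdkfdkPdP ⇒ kfdkfdkfdP   [P ::= f]
kfdkfdkfdP ⇒ kfdkfdkfdf   [P ::= f]

P⇒kPdP⇒kfdP⇒kfdkPdP⇒kfdkfdP⇒kfdkfdkPdP⇒kfdkfdkfdP⇒kfdkfdkfdf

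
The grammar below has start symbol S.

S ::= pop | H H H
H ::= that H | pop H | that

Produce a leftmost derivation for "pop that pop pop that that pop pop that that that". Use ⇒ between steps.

S ⇒ H H H ⇒ pop H H H ⇒ pop that H H ⇒ pop that pop H H ⇒ pop that pop pop H H ⇒ pop that pop pop that H H ⇒ pop that pop pop that that H ⇒ pop that pop pop that that pop H ⇒ pop that pop pop that that pop pop H ⇒ pop that pop pop that that pop pop that H ⇒ pop that pop pop that that pop pop that that H ⇒ pop that pop pop that that pop pop that that that

S ⇒ H H H   [S ::= H H H]
H H H ⇒ pop H H H   [H ::= pop H]
pop H H H ⇒ pop that H H   [H ::= that]
pop that H H ⇒ pop that pop H H   [H ::= pop H]
pop that pop H H ⇒ pop that pop pop H H   [H ::= pop H]
pop that pop pop H H ⇒ pop that pop pop that H H   [H ::= that H]
pop that pop pop that H H ⇒ pop that pop pop that that H   [H ::= that]
pop that pop pop that that H ⇒ pop that pop pop that that pop H   [H ::= pop H]
pop that pop pop that that pop H ⇒ pop that pop pop that that pop pop H   [H ::= pop H]
pop that pop pop that that pop pop H ⇒ pop that pop pop that that pop pop that H   [H ::= that H]
pop that pop pop that that pop pop that H ⇒ pop that pop pop that that pop pop that that H   [H ::= that H]
pop that pop pop that that pop pop that that H ⇒ pop that pop pop that that pop pop that that that   [H ::= that]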